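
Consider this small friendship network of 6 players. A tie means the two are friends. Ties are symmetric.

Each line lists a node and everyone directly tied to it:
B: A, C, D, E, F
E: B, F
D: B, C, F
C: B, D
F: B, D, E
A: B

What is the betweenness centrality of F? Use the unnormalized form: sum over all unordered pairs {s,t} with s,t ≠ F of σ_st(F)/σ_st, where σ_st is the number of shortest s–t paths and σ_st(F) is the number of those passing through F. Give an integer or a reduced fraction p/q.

1/2

Pairs whose geodesics pass through F — E–D: 1/2.
All other pairs contribute 0.
Summing the contributions gives betweenness(F) = 1/2.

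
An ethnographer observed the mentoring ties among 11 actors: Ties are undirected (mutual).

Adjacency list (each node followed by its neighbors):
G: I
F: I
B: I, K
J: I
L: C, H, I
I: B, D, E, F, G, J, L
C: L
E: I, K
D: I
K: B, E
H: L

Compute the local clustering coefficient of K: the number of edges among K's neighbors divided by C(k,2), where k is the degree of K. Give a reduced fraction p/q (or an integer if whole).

0

K's neighbors: B and E (k = 2).
Possible neighbor pairs: C(2,2) = 1. Edges among them: none → e = 0.
Clustering(K) = 0/1.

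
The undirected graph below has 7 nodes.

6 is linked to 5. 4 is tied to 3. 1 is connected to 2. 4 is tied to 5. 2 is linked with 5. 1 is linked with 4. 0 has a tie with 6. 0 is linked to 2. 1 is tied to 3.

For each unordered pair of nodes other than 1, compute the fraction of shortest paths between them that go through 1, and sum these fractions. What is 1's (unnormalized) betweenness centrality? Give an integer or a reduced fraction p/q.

17/6

Pairs whose geodesics pass through 1 — 0–3: 1; 0–4: 1/3; 2–3: 1; 2–4: 1/2.
All other pairs contribute 0.
Summing the contributions gives betweenness(1) = 17/6.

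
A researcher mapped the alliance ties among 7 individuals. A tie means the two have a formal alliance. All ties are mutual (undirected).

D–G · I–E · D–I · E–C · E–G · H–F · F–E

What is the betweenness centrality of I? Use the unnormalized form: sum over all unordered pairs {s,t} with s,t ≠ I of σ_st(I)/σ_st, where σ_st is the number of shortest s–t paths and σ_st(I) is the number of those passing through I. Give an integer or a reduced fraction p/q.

2

Pairs whose geodesics pass through I — F–D: 1/2; H–D: 1/2; E–D: 1/2; C–D: 1/2.
All other pairs contribute 0.
Summing the contributions gives betweenness(I) = 2.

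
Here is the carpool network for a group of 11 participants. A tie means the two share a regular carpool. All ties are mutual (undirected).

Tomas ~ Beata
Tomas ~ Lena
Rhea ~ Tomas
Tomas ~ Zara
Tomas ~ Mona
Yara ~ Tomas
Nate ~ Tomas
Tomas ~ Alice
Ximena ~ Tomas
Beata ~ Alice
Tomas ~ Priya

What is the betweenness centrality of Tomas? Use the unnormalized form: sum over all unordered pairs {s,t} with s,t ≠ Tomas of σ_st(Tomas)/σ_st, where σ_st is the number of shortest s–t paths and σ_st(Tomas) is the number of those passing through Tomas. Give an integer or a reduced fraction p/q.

Pairs whose geodesics pass through Tomas — Nate–Yara: 1; Nate–Rhea: 1; Nate–Priya: 1; Nate–Beata: 1; Nate–Lena: 1; Nate–Zara: 1; Nate–Mona: 1; Nate–Ximena: 1; Nate–Alice: 1; Yara–Rhea: 1; Yara–Priya: 1; Yara–Beata: 1; Yara–Lena: 1; Yara–Zara: 1 … (+30 more pairs).
All other pairs contribute 0.
Summing the contributions gives betweenness(Tomas) = 44.

44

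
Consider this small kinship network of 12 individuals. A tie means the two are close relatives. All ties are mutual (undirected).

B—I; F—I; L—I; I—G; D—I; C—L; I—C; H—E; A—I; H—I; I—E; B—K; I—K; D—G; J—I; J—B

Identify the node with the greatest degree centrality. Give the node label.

Degrees — A:1, B:3, C:2, D:2, E:2, F:1, G:2, H:2, I:11, J:2, K:2, L:2.
The maximum is 11, attained only by I.

I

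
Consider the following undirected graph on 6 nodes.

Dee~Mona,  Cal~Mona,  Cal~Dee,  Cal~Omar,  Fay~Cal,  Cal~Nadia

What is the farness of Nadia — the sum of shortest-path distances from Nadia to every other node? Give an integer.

9

Distances from Nadia: Cal:1, Dee:2, Fay:2, Mona:2, Omar:2.
Sum = 1 + 2 + 2 + 2 + 2 = 9.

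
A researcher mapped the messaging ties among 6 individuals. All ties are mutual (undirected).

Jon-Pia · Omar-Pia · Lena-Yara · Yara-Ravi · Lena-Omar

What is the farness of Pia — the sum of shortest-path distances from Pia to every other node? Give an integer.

Distances from Pia: Jon:1, Lena:2, Omar:1, Ravi:4, Yara:3.
Sum = 1 + 2 + 1 + 4 + 3 = 11.

11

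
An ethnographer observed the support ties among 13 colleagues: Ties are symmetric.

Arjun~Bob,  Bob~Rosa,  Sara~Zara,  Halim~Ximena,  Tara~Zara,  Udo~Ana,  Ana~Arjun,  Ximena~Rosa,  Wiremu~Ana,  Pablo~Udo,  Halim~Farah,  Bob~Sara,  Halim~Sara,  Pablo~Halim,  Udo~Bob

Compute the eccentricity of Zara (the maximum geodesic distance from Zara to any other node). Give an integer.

5

Distances from Zara: Ana:4, Arjun:3, Bob:2, Farah:3, Halim:2, Pablo:3, Rosa:3, Sara:1, Tara:1, Udo:3, Wiremu:5, Ximena:3.
The largest is 5 (to Wiremu), so the eccentricity of Zara is 5.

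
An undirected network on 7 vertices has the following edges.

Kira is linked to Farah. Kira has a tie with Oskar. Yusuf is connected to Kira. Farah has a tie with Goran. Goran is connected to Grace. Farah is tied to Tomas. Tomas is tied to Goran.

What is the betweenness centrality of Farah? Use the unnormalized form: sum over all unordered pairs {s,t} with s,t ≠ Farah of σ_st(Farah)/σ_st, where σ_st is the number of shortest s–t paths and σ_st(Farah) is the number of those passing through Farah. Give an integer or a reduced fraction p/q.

9

Pairs whose geodesics pass through Farah — Tomas–Oskar: 1; Tomas–Kira: 1; Tomas–Yusuf: 1; Goran–Oskar: 1; Goran–Kira: 1; Goran–Yusuf: 1; Grace–Oskar: 1; Grace–Kira: 1; Grace–Yusuf: 1.
All other pairs contribute 0.
Summing the contributions gives betweenness(Farah) = 9.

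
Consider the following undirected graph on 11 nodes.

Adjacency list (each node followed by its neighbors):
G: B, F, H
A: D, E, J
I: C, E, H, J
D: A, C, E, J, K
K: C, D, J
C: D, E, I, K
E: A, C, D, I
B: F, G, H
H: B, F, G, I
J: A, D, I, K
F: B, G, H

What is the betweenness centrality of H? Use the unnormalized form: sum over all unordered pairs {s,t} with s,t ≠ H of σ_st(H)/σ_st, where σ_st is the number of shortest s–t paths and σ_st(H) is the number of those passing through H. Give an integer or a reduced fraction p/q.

Pairs whose geodesics pass through H — K–G: 2/2; K–B: 2/2; K–F: 2/2; I–G: 1; I–B: 1; I–F: 1; A–G: 2/2; A–B: 2/2; A–F: 2/2; C–G: 1; C–B: 1; C–F: 1; E–G: 1; E–B: 1 … (+7 more pairs).
All other pairs contribute 0.
Summing the contributions gives betweenness(H) = 21.

21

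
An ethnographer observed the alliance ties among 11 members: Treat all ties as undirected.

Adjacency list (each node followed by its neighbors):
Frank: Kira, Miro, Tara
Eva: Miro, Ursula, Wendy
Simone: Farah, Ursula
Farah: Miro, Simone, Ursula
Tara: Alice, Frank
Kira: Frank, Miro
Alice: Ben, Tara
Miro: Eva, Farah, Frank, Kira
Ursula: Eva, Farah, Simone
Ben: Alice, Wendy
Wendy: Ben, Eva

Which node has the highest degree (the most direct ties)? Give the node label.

Degrees — Alice:2, Ben:2, Eva:3, Farah:3, Frank:3, Kira:2, Miro:4, Simone:2, Tara:2, Ursula:3, Wendy:2.
The maximum is 4, attained only by Miro.

Miro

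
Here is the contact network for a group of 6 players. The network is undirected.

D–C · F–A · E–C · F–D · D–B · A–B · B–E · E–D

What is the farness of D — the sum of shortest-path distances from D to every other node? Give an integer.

6

Distances from D: A:2, B:1, C:1, E:1, F:1.
Sum = 2 + 1 + 1 + 1 + 1 = 6.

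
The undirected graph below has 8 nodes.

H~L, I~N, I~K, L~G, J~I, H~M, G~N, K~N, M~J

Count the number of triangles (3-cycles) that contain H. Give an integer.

0

H's neighbors are L and M, but none of them are tied to each other, so no triangle contains H.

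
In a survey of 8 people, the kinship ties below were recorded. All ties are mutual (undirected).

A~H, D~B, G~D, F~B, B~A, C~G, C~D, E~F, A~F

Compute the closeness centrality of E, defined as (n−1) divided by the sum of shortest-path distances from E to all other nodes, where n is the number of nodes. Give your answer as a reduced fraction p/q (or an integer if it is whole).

Distances from E: A:2, B:2, C:4, D:3, F:1, G:4, H:3. Sum = 19.
n = 8, so closeness = 7/19.

7/19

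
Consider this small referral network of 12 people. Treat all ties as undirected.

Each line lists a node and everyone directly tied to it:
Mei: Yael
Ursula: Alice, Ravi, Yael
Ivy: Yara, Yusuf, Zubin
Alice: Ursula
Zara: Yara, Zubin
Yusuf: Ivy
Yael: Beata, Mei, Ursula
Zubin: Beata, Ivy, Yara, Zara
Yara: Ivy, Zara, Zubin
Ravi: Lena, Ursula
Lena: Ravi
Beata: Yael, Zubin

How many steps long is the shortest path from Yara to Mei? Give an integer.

4

One shortest route is Yara – Zubin – Beata – Yael – Mei, which uses 4 edges, and at distance 3 from Yara we only reach {Yael}, which does not include Mei. So d(Yara,Mei) = 4.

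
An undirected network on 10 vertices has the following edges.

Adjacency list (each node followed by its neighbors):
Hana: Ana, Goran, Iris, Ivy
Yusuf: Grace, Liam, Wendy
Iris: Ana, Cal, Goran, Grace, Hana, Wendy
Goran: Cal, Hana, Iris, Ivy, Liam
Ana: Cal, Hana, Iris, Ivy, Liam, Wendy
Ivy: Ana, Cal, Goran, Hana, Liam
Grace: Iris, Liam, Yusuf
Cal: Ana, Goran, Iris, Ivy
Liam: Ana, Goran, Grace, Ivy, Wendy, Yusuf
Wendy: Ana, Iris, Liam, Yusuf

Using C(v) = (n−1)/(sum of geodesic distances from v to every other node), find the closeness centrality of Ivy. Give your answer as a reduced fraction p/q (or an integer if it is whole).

Distances from Ivy: Ana:1, Cal:1, Goran:1, Grace:2, Hana:1, Iris:2, Liam:1, Wendy:2, Yusuf:2. Sum = 13.
n = 10, so closeness = 9/13.

9/13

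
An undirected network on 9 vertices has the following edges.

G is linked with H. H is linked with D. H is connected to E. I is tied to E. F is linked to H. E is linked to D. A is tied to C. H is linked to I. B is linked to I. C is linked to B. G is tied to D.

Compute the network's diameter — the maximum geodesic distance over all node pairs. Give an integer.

5

Eccentricity of each node (its greatest distance to any other): A:5, B:3, C:4, D:5, E:4, F:5, G:5, H:4, I:3.
The maximum eccentricity is 5, realized for instance by the pair A–D via A – C – B – I – E – D. So the diameter is 5.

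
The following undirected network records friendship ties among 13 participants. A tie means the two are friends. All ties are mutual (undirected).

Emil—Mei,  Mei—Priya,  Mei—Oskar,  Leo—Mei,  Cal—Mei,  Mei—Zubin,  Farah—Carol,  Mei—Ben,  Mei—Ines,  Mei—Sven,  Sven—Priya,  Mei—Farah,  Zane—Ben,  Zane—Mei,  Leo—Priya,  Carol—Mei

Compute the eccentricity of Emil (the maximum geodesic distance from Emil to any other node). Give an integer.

2

Distances from Emil: Ben:2, Cal:2, Carol:2, Farah:2, Ines:2, Leo:2, Mei:1, Oskar:2, Priya:2, Sven:2, Zane:2, Zubin:2.
The largest is 2 (to Ines, Sven, Oskar, Farah, Carol, Zane, Cal, Leo, Ben, Zubin, and Priya), so the eccentricity of Emil is 2.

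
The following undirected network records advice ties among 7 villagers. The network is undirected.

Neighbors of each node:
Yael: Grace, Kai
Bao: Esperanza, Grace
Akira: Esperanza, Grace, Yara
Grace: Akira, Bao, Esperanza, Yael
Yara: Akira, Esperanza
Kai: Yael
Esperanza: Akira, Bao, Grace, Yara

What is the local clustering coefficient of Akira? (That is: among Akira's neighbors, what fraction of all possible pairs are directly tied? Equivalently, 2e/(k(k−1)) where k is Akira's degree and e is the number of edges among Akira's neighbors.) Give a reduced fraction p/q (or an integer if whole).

Akira's neighbors: Esperanza, Grace, and Yara (k = 3).
Possible neighbor pairs: C(3,2) = 3. Edges among them: Esperanza–Grace, Esperanza–Yara → e = 2.
Clustering(Akira) = 2/3.

2/3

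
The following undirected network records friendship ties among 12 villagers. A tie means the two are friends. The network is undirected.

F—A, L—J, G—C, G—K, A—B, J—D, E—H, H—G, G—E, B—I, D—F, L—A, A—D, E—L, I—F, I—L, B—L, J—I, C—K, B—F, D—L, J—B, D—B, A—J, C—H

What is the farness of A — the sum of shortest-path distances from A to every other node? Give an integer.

Distances from A: B:1, C:4, D:1, E:2, F:1, G:3, H:3, I:2, J:1, K:4, L:1.
Sum = 1 + 4 + 1 + 2 + 1 + 3 + 3 + 2 + 1 + 4 + 1 = 23.

23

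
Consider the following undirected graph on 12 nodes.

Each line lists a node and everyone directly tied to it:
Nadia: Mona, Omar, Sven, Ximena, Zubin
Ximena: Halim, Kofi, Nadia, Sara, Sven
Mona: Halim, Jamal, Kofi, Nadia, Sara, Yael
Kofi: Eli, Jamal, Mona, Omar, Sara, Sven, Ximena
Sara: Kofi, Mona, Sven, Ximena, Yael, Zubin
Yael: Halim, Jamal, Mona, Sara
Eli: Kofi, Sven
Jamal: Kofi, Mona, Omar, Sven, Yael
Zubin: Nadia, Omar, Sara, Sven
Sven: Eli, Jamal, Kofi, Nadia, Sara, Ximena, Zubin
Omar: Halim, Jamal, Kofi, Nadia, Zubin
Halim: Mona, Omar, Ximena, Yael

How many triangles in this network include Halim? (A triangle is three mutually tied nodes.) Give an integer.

Halim's neighbors: Mona, Omar, Ximena, and Yael.
Neighbor pairs that are themselves tied: Halim–Mona–Yael. Each forms one triangle with Halim, for 1 in total.

1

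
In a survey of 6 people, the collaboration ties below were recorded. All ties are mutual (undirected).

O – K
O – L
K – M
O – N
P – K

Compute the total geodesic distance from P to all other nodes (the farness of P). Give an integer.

Distances from P: K:1, L:3, M:2, N:3, O:2.
Sum = 1 + 3 + 2 + 3 + 2 = 11.

11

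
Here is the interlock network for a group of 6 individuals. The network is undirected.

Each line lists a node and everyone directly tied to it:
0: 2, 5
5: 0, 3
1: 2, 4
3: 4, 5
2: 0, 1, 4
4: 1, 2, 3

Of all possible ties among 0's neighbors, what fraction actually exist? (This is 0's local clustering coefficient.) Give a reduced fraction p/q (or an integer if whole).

0's neighbors: 2 and 5 (k = 2).
Possible neighbor pairs: C(2,2) = 1. Edges among them: none → e = 0.
Clustering(0) = 0/1.

0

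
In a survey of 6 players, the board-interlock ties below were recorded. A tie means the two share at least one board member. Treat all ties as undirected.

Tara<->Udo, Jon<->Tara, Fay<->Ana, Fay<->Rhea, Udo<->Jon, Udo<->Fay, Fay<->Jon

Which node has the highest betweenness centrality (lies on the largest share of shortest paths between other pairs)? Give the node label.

Unnormalized betweenness of each node: Ana:0, Fay:7, Jon:3/2, Rhea:0, Tara:0, Udo:3/2.
Fay has the largest value, 7, making it the main broker — the node through which the most shortest paths run.

Fay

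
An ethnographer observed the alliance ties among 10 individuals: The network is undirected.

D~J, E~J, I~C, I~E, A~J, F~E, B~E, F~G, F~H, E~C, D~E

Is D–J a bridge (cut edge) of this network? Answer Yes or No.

Even without that edge, D still reaches J via D – E – J, so the network stays connected. Not a bridge.

No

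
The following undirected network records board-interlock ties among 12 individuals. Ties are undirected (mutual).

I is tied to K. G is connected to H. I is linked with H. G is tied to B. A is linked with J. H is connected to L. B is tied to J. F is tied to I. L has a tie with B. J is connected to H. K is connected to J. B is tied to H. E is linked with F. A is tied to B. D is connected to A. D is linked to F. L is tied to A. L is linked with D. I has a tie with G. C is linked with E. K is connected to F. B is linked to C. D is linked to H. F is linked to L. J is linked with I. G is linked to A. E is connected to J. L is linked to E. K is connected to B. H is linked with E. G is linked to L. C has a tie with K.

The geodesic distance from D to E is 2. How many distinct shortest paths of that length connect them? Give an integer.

The shortest distance is 2. The length-2 paths are: D–F–E; D–L–E; D–H–E.
That gives 3 distinct shortest paths.

3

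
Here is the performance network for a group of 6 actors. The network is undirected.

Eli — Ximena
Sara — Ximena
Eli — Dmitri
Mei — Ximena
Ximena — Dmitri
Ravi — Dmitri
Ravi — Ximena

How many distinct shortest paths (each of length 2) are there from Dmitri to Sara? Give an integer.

The shortest distance is 2, and the only length-2 path is Dmitri–Ximena–Sara. So there is exactly 1 shortest path.

1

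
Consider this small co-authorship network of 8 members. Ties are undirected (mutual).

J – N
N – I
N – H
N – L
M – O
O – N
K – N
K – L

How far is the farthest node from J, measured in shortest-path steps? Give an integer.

3

Distances from J: H:2, I:2, K:2, L:2, M:3, N:1, O:2.
The largest is 3 (to M), so the eccentricity of J is 3.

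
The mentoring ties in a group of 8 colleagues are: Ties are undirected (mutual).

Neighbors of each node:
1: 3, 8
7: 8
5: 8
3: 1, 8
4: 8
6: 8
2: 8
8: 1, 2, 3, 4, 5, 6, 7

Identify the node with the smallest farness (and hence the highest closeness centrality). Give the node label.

Farness (sum of distances to all others) for each node — 1:12, 2:13, 3:12, 4:13, 5:13, 6:13, 7:13, 8:7.
The smallest farness is 7, for 8, so 8 has the highest closeness.

8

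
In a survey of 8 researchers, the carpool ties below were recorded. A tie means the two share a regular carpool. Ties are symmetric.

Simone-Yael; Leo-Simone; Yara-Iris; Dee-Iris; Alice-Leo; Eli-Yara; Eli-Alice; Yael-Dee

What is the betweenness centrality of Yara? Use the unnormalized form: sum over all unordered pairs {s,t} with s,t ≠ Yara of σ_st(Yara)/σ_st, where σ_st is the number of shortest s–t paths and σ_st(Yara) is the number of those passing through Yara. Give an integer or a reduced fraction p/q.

Pairs whose geodesics pass through Yara — Yael–Eli: 1/2; Dee–Eli: 1; Dee–Alice: 1/2; Iris–Eli: 1; Iris–Alice: 1; Iris–Leo: 1/2.
All other pairs contribute 0.
Summing the contributions gives betweenness(Yara) = 9/2.

9/2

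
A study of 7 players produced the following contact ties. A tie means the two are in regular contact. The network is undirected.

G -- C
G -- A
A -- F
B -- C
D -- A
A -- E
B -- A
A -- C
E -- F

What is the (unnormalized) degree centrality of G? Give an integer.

G is directly tied to A and C. That is 2 neighbors, so the degree of G is 2.

2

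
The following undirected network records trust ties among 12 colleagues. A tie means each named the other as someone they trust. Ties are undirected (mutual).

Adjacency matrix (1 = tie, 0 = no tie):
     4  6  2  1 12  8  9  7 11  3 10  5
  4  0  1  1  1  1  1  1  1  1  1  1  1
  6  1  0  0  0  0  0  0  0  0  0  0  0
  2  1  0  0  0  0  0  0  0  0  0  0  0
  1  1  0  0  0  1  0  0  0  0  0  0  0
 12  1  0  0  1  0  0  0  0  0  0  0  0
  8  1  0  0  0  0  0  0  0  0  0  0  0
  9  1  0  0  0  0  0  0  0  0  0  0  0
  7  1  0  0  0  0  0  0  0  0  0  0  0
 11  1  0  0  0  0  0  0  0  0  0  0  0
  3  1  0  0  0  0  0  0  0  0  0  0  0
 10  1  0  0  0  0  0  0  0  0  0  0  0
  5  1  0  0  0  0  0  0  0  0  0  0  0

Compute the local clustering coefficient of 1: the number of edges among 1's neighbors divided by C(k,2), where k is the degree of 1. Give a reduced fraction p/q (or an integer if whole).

1

1's neighbors: 4 and 12 (k = 2).
Possible neighbor pairs: C(2,2) = 1. Edges among them: 4–12 → e = 1.
Clustering(1) = 1/1.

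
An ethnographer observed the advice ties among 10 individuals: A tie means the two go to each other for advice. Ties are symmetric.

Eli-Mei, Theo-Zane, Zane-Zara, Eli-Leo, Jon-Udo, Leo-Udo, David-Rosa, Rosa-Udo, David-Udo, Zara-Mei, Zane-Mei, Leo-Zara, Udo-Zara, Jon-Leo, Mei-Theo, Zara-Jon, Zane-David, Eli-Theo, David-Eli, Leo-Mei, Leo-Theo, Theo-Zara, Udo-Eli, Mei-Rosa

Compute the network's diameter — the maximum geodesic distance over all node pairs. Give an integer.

2

Eccentricity of each node (its greatest distance to any other): David:2, Eli:2, Jon:2, Leo:2, Mei:2, Rosa:2, Theo:2, Udo:2, Zane:2, Zara:2.
The maximum eccentricity is 2, realized for instance by the pair Theo–David via Theo – Eli – David. So the diameter is 2.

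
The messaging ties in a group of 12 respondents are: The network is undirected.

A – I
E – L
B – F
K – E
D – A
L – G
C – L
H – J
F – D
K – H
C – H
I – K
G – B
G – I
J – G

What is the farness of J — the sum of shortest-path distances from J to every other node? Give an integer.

Distances from J: A:3, B:2, C:2, D:4, E:3, F:3, G:1, H:1, I:2, K:2, L:2.
Sum = 3 + 2 + 2 + 4 + 3 + 3 + 1 + 1 + 2 + 2 + 2 = 25.

25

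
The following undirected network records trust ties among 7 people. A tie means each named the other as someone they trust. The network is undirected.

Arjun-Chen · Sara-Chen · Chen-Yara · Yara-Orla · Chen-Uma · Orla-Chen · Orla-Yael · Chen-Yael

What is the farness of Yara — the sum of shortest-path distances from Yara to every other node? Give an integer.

10

Distances from Yara: Arjun:2, Chen:1, Orla:1, Sara:2, Uma:2, Yael:2.
Sum = 2 + 1 + 1 + 2 + 2 + 2 = 10.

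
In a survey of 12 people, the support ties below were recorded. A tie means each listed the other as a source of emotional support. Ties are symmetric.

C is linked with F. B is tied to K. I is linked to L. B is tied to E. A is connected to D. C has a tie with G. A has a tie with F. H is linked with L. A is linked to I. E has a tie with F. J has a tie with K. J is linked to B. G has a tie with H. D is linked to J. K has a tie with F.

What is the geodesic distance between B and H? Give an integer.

One shortest route is B – K – F – C – G – H, which uses 5 edges, and at distance 4 from B we only reach {G, I}, which does not include H. So d(B,H) = 5.

5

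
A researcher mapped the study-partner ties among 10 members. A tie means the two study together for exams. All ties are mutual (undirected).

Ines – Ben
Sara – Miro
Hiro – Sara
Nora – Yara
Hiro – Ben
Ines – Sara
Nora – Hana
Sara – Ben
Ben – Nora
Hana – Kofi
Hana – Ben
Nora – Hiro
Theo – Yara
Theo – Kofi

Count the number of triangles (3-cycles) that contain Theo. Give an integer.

Theo's neighbors are Kofi and Yara, but none of them are tied to each other, so no triangle contains Theo.

0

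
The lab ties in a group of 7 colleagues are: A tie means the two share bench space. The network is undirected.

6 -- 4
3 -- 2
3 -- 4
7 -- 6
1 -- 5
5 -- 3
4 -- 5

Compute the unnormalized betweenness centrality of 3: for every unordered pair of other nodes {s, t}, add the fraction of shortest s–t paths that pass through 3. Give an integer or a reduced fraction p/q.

5

Pairs whose geodesics pass through 3 — 7–2: 1; 5–2: 1; 2–6: 1; 2–4: 1; 2–1: 1.
All other pairs contribute 0.
Summing the contributions gives betweenness(3) = 5.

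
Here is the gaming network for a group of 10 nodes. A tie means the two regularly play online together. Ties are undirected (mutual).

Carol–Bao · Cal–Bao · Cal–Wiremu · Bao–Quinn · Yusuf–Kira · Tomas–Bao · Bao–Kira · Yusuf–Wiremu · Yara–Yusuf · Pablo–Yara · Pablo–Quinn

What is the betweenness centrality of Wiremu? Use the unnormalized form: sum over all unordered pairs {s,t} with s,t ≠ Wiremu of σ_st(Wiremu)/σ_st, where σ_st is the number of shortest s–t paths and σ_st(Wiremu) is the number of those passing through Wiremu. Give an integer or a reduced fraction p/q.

Pairs whose geodesics pass through Wiremu — Yara–Cal: 1; Yusuf–Cal: 1.
All other pairs contribute 0.
Summing the contributions gives betweenness(Wiremu) = 2.

2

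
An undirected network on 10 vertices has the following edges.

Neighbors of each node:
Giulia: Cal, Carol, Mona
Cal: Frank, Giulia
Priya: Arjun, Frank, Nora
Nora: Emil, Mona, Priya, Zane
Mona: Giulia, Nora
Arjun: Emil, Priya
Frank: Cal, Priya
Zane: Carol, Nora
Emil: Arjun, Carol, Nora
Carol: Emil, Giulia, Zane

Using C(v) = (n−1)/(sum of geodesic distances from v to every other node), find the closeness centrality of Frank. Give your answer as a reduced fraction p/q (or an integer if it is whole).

Distances from Frank: Arjun:2, Cal:1, Carol:3, Emil:3, Giulia:2, Mona:3, Nora:2, Priya:1, Zane:3. Sum = 20.
n = 10, so closeness = 9/20.

9/20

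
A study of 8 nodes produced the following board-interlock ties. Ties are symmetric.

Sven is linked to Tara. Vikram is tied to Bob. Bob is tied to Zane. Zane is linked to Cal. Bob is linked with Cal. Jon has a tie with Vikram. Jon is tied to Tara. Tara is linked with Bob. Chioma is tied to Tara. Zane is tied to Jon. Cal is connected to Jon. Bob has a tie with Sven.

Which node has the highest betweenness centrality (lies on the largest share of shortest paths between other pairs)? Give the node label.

Tara

Unnormalized betweenness of each node: Bob:7, Cal:1/4, Chioma:0, Jon:4, Sven:0, Tara:29/4, Vikram:1/4, Zane:1/4.
Tara has the largest value, 29/4, making it the main broker — the node through which the most shortest paths run.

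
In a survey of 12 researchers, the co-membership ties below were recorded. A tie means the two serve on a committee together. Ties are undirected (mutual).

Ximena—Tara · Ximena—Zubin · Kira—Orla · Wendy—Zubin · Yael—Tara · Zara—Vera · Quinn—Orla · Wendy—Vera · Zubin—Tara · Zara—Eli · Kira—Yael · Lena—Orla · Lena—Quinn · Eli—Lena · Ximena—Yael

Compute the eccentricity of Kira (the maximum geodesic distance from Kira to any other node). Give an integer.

5

Distances from Kira: Eli:3, Lena:2, Orla:1, Quinn:2, Tara:2, Vera:5, Wendy:4, Ximena:2, Yael:1, Zara:4, Zubin:3.
The largest is 5 (to Vera), so the eccentricity of Kira is 5.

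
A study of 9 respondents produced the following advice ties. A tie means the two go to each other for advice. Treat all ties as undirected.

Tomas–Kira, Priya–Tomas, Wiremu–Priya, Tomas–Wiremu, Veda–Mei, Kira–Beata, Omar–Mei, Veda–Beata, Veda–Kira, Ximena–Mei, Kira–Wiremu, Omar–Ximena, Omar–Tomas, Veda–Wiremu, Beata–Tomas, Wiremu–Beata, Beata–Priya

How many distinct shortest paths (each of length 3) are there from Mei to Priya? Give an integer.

3

The shortest distance is 3. The length-3 paths are: Mei–Veda–Beata–Priya; Mei–Omar–Tomas–Priya; Mei–Veda–Wiremu–Priya.
That gives 3 distinct shortest paths.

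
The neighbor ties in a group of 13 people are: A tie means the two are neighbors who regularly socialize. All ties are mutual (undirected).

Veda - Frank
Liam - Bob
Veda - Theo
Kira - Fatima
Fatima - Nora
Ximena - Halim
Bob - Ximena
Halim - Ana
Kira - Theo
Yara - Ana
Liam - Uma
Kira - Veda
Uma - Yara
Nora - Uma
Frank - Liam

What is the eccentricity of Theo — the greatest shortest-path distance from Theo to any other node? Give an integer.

6

Distances from Theo: Ana:6, Bob:4, Fatima:2, Frank:2, Halim:6, Kira:1, Liam:3, Nora:3, Uma:4, Veda:1, Ximena:5, Yara:5.
The largest is 6 (to Ana and Halim), so the eccentricity of Theo is 6.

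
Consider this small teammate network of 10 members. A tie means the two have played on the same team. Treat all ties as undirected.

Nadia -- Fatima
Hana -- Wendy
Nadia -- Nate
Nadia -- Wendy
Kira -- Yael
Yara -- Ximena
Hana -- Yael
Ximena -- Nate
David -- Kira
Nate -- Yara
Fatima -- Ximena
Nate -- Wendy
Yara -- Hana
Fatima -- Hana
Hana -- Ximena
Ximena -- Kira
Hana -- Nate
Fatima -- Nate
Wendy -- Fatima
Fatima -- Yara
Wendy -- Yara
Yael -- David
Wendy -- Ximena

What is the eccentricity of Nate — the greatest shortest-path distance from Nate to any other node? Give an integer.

Distances from Nate: David:3, Fatima:1, Hana:1, Kira:2, Nadia:1, Wendy:1, Ximena:1, Yael:2, Yara:1.
The largest is 3 (to David), so the eccentricity of Nate is 3.

3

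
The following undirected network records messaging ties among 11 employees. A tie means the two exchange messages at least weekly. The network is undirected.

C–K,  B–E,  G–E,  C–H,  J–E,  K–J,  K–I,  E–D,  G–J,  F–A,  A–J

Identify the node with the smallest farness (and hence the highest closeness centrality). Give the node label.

J

Farness (sum of distances to all others) for each node — A:24, B:30, C:27, D:30, E:21, F:33, G:23, H:36, I:29, J:17, K:20.
The smallest farness is 17, for J, so J has the highest closeness.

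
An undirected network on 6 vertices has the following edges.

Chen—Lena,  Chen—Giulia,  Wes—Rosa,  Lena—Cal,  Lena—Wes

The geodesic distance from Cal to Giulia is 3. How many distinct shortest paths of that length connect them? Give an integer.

The shortest distance is 3, and the only length-3 path is Cal–Lena–Chen–Giulia. So there is exactly 1 shortest path.

1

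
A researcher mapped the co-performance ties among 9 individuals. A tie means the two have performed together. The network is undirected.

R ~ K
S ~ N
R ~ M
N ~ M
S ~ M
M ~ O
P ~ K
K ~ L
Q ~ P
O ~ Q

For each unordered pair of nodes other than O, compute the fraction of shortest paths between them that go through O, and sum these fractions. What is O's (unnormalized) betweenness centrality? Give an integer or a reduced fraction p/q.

5

Pairs whose geodesics pass through O — M–P: 1/2; M–Q: 1; N–P: 1/2; N–Q: 1; P–S: 1/2; R–Q: 1/2; Q–S: 1.
All other pairs contribute 0.
Summing the contributions gives betweenness(O) = 5.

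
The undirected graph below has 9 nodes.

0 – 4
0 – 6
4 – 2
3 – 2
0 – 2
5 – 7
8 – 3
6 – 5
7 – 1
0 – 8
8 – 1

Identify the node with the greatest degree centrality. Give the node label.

0

Degrees — 0:4, 1:2, 2:3, 3:2, 4:2, 5:2, 6:2, 7:2, 8:3.
The maximum is 4, attained only by 0.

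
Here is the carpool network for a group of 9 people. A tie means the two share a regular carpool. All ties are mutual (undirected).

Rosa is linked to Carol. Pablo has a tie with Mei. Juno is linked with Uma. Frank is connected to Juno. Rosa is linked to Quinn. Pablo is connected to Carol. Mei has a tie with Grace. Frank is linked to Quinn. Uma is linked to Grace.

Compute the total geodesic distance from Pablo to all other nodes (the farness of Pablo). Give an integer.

Distances from Pablo: Carol:1, Frank:4, Grace:2, Juno:4, Mei:1, Quinn:3, Rosa:2, Uma:3.
Sum = 1 + 4 + 2 + 4 + 1 + 3 + 2 + 3 = 20.

20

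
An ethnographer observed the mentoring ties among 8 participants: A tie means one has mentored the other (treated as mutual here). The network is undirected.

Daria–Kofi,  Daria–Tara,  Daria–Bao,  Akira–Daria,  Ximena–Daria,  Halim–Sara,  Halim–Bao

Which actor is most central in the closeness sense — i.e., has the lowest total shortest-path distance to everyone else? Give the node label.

Farness (sum of distances to all others) for each node — Akira:16, Bao:12, Daria:10, Halim:16, Kofi:16, Sara:22, Tara:16, Ximena:16.
The smallest farness is 10, for Daria, so Daria has the highest closeness.

Daria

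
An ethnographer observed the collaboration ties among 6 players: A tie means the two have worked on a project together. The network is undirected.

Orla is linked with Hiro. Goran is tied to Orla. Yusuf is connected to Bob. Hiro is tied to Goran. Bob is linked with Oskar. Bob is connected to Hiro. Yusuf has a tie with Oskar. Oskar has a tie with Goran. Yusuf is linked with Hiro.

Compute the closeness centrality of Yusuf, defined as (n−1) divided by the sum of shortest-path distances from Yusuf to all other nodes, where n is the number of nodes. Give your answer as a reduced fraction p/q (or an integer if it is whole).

Distances from Yusuf: Bob:1, Goran:2, Hiro:1, Orla:2, Oskar:1. Sum = 7.
n = 6, so closeness = 5/7.

5/7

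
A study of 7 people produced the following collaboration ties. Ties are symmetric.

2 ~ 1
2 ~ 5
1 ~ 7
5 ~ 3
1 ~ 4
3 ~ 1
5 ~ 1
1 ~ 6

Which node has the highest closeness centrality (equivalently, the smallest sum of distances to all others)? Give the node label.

1

Farness (sum of distances to all others) for each node — 1:6, 2:10, 3:10, 4:11, 5:9, 6:11, 7:11.
The smallest farness is 6, for 1, so 1 has the highest closeness.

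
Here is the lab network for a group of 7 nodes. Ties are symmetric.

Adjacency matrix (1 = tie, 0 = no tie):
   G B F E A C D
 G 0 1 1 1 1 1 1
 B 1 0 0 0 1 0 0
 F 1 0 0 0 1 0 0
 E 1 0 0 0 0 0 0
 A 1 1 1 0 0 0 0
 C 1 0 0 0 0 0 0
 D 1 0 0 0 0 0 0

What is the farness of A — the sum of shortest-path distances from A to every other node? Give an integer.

Distances from A: B:1, C:2, D:2, E:2, F:1, G:1.
Sum = 1 + 2 + 2 + 2 + 1 + 1 = 9.

9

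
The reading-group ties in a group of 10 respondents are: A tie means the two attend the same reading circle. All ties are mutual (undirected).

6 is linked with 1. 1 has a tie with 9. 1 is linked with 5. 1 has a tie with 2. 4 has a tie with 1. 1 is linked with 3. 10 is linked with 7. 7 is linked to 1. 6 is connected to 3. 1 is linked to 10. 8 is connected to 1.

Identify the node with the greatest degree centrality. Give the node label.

1

Degrees — 1:9, 2:1, 3:2, 4:1, 5:1, 6:2, 7:2, 8:1, 9:1, 10:2.
The maximum is 9, attained only by 1.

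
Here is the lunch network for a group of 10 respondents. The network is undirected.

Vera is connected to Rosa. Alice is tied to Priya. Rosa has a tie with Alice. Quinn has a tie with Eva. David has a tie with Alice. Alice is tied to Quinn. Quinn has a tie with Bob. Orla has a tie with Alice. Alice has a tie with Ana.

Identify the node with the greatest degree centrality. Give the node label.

Alice

Degrees — Alice:6, Ana:1, Bob:1, David:1, Eva:1, Orla:1, Priya:1, Quinn:3, Rosa:2, Vera:1.
The maximum is 6, attained only by Alice.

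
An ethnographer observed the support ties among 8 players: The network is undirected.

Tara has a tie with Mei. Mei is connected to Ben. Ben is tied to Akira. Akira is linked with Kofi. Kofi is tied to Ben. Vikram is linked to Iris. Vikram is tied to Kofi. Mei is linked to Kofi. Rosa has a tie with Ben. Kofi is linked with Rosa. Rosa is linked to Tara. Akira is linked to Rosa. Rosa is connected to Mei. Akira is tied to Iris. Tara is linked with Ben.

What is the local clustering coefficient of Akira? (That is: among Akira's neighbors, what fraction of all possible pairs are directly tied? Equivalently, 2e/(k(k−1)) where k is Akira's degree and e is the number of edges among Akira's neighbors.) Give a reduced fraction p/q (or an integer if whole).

1/2

Akira's neighbors: Ben, Iris, Kofi, and Rosa (k = 4).
Possible neighbor pairs: C(4,2) = 6. Edges among them: Ben–Kofi, Ben–Rosa, Kofi–Rosa → e = 3.
Clustering(Akira) = 3/6 = 1/2.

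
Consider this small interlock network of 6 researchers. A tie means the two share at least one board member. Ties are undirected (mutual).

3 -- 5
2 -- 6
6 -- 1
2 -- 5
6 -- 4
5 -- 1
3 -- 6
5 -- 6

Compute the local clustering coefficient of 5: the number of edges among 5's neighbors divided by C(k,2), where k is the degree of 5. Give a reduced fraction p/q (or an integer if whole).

5's neighbors: 1, 2, 3, and 6 (k = 4).
Possible neighbor pairs: C(4,2) = 6. Edges among them: 1–6, 2–6, 3–6 → e = 3.
Clustering(5) = 3/6 = 1/2.

1/2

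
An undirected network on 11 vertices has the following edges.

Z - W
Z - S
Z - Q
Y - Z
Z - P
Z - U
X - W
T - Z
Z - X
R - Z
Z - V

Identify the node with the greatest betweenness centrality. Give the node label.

Z

Unnormalized betweenness of each node: P:0, Q:0, R:0, S:0, T:0, U:0, V:0, W:0, X:0, Y:0, Z:44.
Z has the largest value, 44, making it the main broker — the node through which the most shortest paths run.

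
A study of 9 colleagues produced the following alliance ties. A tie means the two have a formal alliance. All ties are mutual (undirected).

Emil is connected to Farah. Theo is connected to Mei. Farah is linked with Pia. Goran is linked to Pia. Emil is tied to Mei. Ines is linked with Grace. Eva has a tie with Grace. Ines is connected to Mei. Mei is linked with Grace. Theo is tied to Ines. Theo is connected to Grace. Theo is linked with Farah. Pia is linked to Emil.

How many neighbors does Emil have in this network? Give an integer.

Emil is directly tied to Farah, Mei, and Pia. That is 3 neighbors, so the degree of Emil is 3.

3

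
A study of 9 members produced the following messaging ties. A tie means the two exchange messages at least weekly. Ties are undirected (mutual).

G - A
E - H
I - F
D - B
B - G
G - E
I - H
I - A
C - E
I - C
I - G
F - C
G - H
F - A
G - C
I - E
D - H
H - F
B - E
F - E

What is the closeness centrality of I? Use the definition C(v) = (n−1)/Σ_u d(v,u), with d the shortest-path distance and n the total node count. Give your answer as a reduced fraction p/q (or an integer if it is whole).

4/5

Distances from I: A:1, B:2, C:1, D:2, E:1, F:1, G:1, H:1. Sum = 10.
n = 9, so closeness = 8/10 = 4/5.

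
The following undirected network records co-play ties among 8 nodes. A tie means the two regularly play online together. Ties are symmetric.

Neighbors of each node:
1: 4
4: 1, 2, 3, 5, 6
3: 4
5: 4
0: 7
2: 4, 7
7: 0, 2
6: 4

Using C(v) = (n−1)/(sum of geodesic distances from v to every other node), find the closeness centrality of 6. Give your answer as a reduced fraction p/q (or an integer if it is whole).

Distances from 6: 0:4, 1:2, 2:2, 3:2, 4:1, 5:2, 7:3. Sum = 16.
n = 8, so closeness = 7/16.

7/16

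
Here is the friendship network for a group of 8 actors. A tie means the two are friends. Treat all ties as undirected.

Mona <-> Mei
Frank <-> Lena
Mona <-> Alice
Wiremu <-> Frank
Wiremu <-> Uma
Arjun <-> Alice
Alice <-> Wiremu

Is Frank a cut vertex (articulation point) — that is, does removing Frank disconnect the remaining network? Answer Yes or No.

Yes

Removing Frank leaves {Alice, Arjun, Mei, Mona, Uma, and Wiremu} with no path to {Lena}, so the network splits into 2 components. Frank is a cut vertex.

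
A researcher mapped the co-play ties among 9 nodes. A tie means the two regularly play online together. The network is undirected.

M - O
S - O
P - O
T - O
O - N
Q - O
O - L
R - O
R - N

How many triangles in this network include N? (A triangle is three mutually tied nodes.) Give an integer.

N's neighbors: O and R.
Neighbor pairs that are themselves tied: N–O–R. Each forms one triangle with N, for 1 in total.

1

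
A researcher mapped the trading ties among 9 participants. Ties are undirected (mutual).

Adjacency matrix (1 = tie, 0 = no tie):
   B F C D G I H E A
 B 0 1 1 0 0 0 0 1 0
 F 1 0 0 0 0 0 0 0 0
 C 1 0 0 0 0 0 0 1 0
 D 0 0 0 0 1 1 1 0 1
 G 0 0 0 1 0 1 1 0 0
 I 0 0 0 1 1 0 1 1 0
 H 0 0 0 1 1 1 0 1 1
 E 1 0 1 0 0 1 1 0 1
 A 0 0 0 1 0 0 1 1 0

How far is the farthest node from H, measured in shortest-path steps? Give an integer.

Distances from H: A:1, B:2, C:2, D:1, E:1, F:3, G:1, I:1.
The largest is 3 (to F), so the eccentricity of H is 3.

3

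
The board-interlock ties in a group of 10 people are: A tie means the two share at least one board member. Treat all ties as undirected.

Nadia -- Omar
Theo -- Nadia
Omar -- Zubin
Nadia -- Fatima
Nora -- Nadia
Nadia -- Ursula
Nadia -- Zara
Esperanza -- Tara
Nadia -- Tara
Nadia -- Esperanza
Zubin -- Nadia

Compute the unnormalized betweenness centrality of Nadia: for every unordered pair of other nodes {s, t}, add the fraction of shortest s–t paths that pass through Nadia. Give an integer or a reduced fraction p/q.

34

Pairs whose geodesics pass through Nadia — Nora–Theo: 1; Nora–Ursula: 1; Nora–Tara: 1; Nora–Zubin: 1; Nora–Omar: 1; Nora–Fatima: 1; Nora–Esperanza: 1; Nora–Zara: 1; Theo–Ursula: 1; Theo–Tara: 1; Theo–Zubin: 1; Theo–Omar: 1; Theo–Fatima: 1; Theo–Esperanza: 1 … (+20 more pairs).
All other pairs contribute 0.
Summing the contributions gives betweenness(Nadia) = 34.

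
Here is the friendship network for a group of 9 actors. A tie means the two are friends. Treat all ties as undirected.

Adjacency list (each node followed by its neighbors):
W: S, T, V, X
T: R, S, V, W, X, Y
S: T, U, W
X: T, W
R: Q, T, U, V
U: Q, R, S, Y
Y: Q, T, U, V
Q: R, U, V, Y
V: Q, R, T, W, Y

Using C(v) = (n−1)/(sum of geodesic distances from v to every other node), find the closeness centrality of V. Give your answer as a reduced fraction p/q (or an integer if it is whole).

Distances from V: Q:1, R:1, S:2, T:1, U:2, W:1, X:2, Y:1. Sum = 11.
n = 9, so closeness = 8/11.

8/11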